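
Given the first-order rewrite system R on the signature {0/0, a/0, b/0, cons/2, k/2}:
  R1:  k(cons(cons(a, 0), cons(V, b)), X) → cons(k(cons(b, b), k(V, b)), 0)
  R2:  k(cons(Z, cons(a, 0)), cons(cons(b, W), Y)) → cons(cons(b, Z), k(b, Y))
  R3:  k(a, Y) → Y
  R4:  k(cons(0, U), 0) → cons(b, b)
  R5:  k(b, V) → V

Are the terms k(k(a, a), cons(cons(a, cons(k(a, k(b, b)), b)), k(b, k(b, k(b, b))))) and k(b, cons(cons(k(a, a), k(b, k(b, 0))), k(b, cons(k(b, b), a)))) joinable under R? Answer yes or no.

Reduce t₁ = k(k(a, a), cons(cons(a, cons(k(a, k(b, b)), b)), k(b, k(b, k(b, b))))):
1. k(k(a, a), cons(cons(a, cons(k(a, k(b, b)), b)), k(b, k(b, k(b, b)))))  →  k(a, cons(cons(a, cons(k(a, k(b, b)), b)), k(b, k(b, k(b, b)))))   [R3 at 1]
2. k(a, cons(cons(a, cons(k(a, k(b, b)), b)), k(b, k(b, k(b, b)))))  →  cons(cons(a, cons(k(a, k(b, b)), b)), k(b, k(b, k(b, b))))   [R3 at ε]
3. cons(cons(a, cons(k(a, k(b, b)), b)), k(b, k(b, k(b, b))))  →  cons(cons(a, cons(k(b, b), b)), k(b, k(b, k(b, b))))   [R3 at 1.2.1]
4. cons(cons(a, cons(k(b, b), b)), k(b, k(b, k(b, b))))  →  cons(cons(a, cons(b, b)), k(b, k(b, k(b, b))))   [R5 at 1.2.1]
5. cons(cons(a, cons(b, b)), k(b, k(b, k(b, b))))  →  cons(cons(a, cons(b, b)), k(b, k(b, b)))   [R5 at 2]
6. cons(cons(a, cons(b, b)), k(b, k(b, b)))  →  cons(cons(a, cons(b, b)), k(b, b))   [R5 at 2]
7. cons(cons(a, cons(b, b)), k(b, b))  →  cons(cons(a, cons(b, b)), b)   [R5 at 2]

Reduce t₂ = k(b, cons(cons(k(a, a), k(b, k(b, 0))), k(b, cons(k(b, b), a)))):
1. k(b, cons(cons(k(a, a), k(b, k(b, 0))), k(b, cons(k(b, b), a))))  →  cons(cons(k(a, a), k(b, k(b, 0))), k(b, cons(k(b, b), a)))   [R5 at ε]
2. cons(cons(k(a, a), k(b, k(b, 0))), k(b, cons(k(b, b), a)))  →  cons(cons(a, k(b, k(b, 0))), k(b, cons(k(b, b), a)))   [R3 at 1.1]
3. cons(cons(a, k(b, k(b, 0))), k(b, cons(k(b, b), a)))  →  cons(cons(a, k(b, 0)), k(b, cons(k(b, b), a)))   [R5 at 1.2]
4. cons(cons(a, k(b, 0)), k(b, cons(k(b, b), a)))  →  cons(cons(a, 0), k(b, cons(k(b, b), a)))   [R5 at 1.2]
5. cons(cons(a, 0), k(b, cons(k(b, b), a)))  →  cons(cons(a, 0), cons(k(b, b), a))   [R5 at 2]
6. cons(cons(a, 0), cons(k(b, b), a))  →  cons(cons(a, 0), cons(b, a))   [R5 at 2.1]

no — NF(t₁) = cons(cons(a, cons(b, b)), b), NF(t₂) = cons(cons(a, 0), cons(b, a))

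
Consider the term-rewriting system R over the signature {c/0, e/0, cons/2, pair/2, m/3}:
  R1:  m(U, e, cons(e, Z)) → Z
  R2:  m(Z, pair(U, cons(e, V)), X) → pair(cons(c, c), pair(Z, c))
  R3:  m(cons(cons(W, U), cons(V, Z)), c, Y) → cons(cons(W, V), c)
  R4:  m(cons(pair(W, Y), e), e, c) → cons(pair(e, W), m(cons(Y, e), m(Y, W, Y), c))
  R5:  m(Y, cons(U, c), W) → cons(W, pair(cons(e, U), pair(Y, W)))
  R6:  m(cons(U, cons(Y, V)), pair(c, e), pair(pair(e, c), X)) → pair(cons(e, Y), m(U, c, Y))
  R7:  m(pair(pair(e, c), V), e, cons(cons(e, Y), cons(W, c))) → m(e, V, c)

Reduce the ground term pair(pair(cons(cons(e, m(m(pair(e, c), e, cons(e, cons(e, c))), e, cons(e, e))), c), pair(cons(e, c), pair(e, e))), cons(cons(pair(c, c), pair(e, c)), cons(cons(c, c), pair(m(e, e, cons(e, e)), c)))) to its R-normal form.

1. pair(pair(cons(cons(e, m(m(pair(e, c), e, cons(e, cons(e, c))), e, cons(e, e))), c), pair(cons(e, c), pair(e, e))), cons(cons(pair(c, c), pair(e, c)), cons(cons(c, c), pair(m(e, e, cons(e, e)), c))))  →  pair(pair(cons(cons(e, e), c), pair(cons(e, c), pair(e, e))), cons(cons(pair(c, c), pair(e, c)), cons(cons(c, c), pair(m(e, e, cons(e, e)), c))))   [R1 at 1.1.1.2]
2. pair(pair(cons(cons(e, e), c), pair(cons(e, c), pair(e, e))), cons(cons(pair(c, c), pair(e, c)), cons(cons(c, c), pair(m(e, e, cons(e, e)), c))))  →  pair(pair(cons(cons(e, e), c), pair(cons(e, c), pair(e, e))), cons(cons(pair(c, c), pair(e, c)), cons(cons(c, c), pair(e, c))))   [R1 at 2.2.2.1]

pair(pair(cons(cons(e, e), c), pair(cons(e, c), pair(e, e))), cons(cons(pair(c, c), pair(e, c)), cons(cons(c, c), pair(e, c))))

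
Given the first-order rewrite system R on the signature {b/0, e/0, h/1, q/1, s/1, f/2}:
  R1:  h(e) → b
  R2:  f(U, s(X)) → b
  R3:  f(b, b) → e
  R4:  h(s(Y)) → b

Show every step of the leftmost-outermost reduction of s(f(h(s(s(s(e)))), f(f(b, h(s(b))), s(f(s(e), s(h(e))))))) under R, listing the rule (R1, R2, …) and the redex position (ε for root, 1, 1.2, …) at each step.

s(e)

1. s(f(h(s(s(s(e)))), f(f(b, h(s(b))), s(f(s(e), s(h(e)))))))  →  s(f(b, f(f(b, h(s(b))), s(f(s(e), s(h(e)))))))   [R4 at 1.1]
2. s(f(b, f(f(b, h(s(b))), s(f(s(e), s(h(e)))))))  →  s(f(b, b))   [R2 at 1.2]
3. s(f(b, b))  →  s(e)   [R3 at 1]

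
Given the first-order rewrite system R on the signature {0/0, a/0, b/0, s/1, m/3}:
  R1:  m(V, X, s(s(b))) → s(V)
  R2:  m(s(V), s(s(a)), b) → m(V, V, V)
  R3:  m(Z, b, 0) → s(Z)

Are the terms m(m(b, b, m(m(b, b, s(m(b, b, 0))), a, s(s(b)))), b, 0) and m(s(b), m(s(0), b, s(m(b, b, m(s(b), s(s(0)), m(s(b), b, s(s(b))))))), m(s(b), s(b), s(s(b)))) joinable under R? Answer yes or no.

yes — NF(t₁) = s(s(b)), NF(t₂) = s(s(b))

Reduce t₁ = m(m(b, b, m(m(b, b, s(m(b, b, 0))), a, s(s(b)))), b, 0):
1. m(m(b, b, m(m(b, b, s(m(b, b, 0))), a, s(s(b)))), b, 0)  →  s(m(b, b, m(m(b, b, s(m(b, b, 0))), a, s(s(b)))))   [R3 at ε]
2. s(m(b, b, m(m(b, b, s(m(b, b, 0))), a, s(s(b)))))  →  s(m(b, b, s(m(b, b, s(m(b, b, 0))))))   [R1 at 1.3]
3. s(m(b, b, s(m(b, b, s(m(b, b, 0))))))  →  s(m(b, b, s(m(b, b, s(s(b))))))   [R3 at 1.3.1.3.1]
4. s(m(b, b, s(m(b, b, s(s(b))))))  →  s(m(b, b, s(s(b))))   [R1 at 1.3.1]
5. s(m(b, b, s(s(b))))  →  s(s(b))   [R1 at 1]

Reduce t₂ = m(s(b), m(s(0), b, s(m(b, b, m(s(b), s(s(0)), m(s(b), b, s(s(b))))))), m(s(b), s(b), s(s(b)))):
1. m(s(b), m(s(0), b, s(m(b, b, m(s(b), s(s(0)), m(s(b), b, s(s(b))))))), m(s(b), s(b), s(s(b))))  →  m(s(b), m(s(0), b, s(m(b, b, m(s(b), s(s(0)), s(s(b)))))), m(s(b), s(b), s(s(b))))   [R1 at 2.3.1.3.3]
2. m(s(b), m(s(0), b, s(m(b, b, m(s(b), s(s(0)), s(s(b)))))), m(s(b), s(b), s(s(b))))  →  m(s(b), m(s(0), b, s(m(b, b, s(s(b))))), m(s(b), s(b), s(s(b))))   [R1 at 2.3.1.3]
3. m(s(b), m(s(0), b, s(m(b, b, s(s(b))))), m(s(b), s(b), s(s(b))))  →  m(s(b), m(s(0), b, s(s(b))), m(s(b), s(b), s(s(b))))   [R1 at 2.3.1]
4. m(s(b), m(s(0), b, s(s(b))), m(s(b), s(b), s(s(b))))  →  m(s(b), s(s(0)), m(s(b), s(b), s(s(b))))   [R1 at 2]
5. m(s(b), s(s(0)), m(s(b), s(b), s(s(b))))  →  m(s(b), s(s(0)), s(s(b)))   [R1 at 3]
6. m(s(b), s(s(0)), s(s(b)))  →  s(s(b))   [R1 at ε]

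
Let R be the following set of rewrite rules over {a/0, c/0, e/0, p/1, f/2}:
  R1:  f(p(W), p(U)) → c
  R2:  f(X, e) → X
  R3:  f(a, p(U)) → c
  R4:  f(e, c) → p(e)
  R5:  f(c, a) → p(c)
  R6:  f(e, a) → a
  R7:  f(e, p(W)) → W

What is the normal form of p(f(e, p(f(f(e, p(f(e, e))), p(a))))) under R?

1. p(f(e, p(f(f(e, p(f(e, e))), p(a)))))  →  p(f(f(e, p(f(e, e))), p(a)))   [R7 at 1]
2. p(f(f(e, p(f(e, e))), p(a)))  →  p(f(f(e, e), p(a)))   [R7 at 1.1]
3. p(f(f(e, e), p(a)))  →  p(f(e, p(a)))   [R2 at 1.1]
4. p(f(e, p(a)))  →  p(a)   [R7 at 1]

p(a)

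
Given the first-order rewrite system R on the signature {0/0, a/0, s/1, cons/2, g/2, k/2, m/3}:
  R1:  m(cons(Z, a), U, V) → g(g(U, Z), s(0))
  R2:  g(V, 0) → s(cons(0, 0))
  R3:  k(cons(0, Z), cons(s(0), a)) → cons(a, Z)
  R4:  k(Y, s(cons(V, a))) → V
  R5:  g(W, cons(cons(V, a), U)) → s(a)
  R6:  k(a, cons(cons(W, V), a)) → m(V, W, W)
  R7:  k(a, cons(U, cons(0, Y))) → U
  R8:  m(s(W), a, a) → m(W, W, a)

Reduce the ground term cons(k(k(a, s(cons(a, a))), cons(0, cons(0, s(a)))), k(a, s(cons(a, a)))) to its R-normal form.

1. cons(k(k(a, s(cons(a, a))), cons(0, cons(0, s(a)))), k(a, s(cons(a, a))))  →  cons(k(a, cons(0, cons(0, s(a)))), k(a, s(cons(a, a))))   [R4 at 1.1]
2. cons(k(a, cons(0, cons(0, s(a)))), k(a, s(cons(a, a))))  →  cons(0, k(a, s(cons(a, a))))   [R7 at 1]
3. cons(0, k(a, s(cons(a, a))))  →  cons(0, a)   [R4 at 2]

cons(0, a)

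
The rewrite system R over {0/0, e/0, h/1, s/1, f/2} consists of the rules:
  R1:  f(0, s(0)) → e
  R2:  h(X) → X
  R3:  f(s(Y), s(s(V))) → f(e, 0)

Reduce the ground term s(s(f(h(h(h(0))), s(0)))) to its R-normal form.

1. s(s(f(h(h(h(0))), s(0))))  →  s(s(f(h(h(0)), s(0))))   [R2 at 1.1.1]
2. s(s(f(h(h(0)), s(0))))  →  s(s(f(h(0), s(0))))   [R2 at 1.1.1]
3. s(s(f(h(0), s(0))))  →  s(s(f(0, s(0))))   [R2 at 1.1.1]
4. s(s(f(0, s(0))))  →  s(s(e))   [R1 at 1.1]

s(s(e))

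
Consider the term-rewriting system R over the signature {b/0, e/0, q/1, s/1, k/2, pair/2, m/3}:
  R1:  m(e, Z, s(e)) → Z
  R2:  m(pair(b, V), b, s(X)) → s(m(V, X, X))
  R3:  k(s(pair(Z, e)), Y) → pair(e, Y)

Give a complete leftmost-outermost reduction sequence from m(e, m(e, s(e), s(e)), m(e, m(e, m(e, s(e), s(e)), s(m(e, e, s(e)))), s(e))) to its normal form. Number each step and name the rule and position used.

1. m(e, m(e, s(e), s(e)), m(e, m(e, m(e, s(e), s(e)), s(m(e, e, s(e)))), s(e)))  →  m(e, s(e), m(e, m(e, m(e, s(e), s(e)), s(m(e, e, s(e)))), s(e)))   [R1 at 2]
2. m(e, s(e), m(e, m(e, m(e, s(e), s(e)), s(m(e, e, s(e)))), s(e)))  →  m(e, s(e), m(e, m(e, s(e), s(e)), s(m(e, e, s(e)))))   [R1 at 3]
3. m(e, s(e), m(e, m(e, s(e), s(e)), s(m(e, e, s(e)))))  →  m(e, s(e), m(e, s(e), s(m(e, e, s(e)))))   [R1 at 3.2]
4. m(e, s(e), m(e, s(e), s(m(e, e, s(e)))))  →  m(e, s(e), m(e, s(e), s(e)))   [R1 at 3.3.1]
5. m(e, s(e), m(e, s(e), s(e)))  →  m(e, s(e), s(e))   [R1 at 3]
6. m(e, s(e), s(e))  →  s(e)   [R1 at ε]

s(e)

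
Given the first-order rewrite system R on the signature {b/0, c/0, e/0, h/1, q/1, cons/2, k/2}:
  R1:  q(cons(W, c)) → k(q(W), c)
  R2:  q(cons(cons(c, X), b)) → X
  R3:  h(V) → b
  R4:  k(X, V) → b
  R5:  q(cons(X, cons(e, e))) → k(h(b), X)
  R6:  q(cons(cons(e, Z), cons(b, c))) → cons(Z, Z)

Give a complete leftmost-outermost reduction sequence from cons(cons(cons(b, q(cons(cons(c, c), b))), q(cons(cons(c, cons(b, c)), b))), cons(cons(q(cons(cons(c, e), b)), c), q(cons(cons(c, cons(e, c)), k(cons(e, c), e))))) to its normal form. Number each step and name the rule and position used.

1. cons(cons(cons(b, q(cons(cons(c, c), b))), q(cons(cons(c, cons(b, c)), b))), cons(cons(q(cons(cons(c, e), b)), c), q(cons(cons(c, cons(e, c)), k(cons(e, c), e)))))  →  cons(cons(cons(b, c), q(cons(cons(c, cons(b, c)), b))), cons(cons(q(cons(cons(c, e), b)), c), q(cons(cons(c, cons(e, c)), k(cons(e, c), e)))))   [R2 at 1.1.2]
2. cons(cons(cons(b, c), q(cons(cons(c, cons(b, c)), b))), cons(cons(q(cons(cons(c, e), b)), c), q(cons(cons(c, cons(e, c)), k(cons(e, c), e)))))  →  cons(cons(cons(b, c), cons(b, c)), cons(cons(q(cons(cons(c, e), b)), c), q(cons(cons(c, cons(e, c)), k(cons(e, c), e)))))   [R2 at 1.2]
3. cons(cons(cons(b, c), cons(b, c)), cons(cons(q(cons(cons(c, e), b)), c), q(cons(cons(c, cons(e, c)), k(cons(e, c), e)))))  →  cons(cons(cons(b, c), cons(b, c)), cons(cons(e, c), q(cons(cons(c, cons(e, c)), k(cons(e, c), e)))))   [R2 at 2.1.1]
4. cons(cons(cons(b, c), cons(b, c)), cons(cons(e, c), q(cons(cons(c, cons(e, c)), k(cons(e, c), e)))))  →  cons(cons(cons(b, c), cons(b, c)), cons(cons(e, c), q(cons(cons(c, cons(e, c)), b))))   [R4 at 2.2.1.2]
5. cons(cons(cons(b, c), cons(b, c)), cons(cons(e, c), q(cons(cons(c, cons(e, c)), b))))  →  cons(cons(cons(b, c), cons(b, c)), cons(cons(e, c), cons(e, c)))   [R2 at 2.2]

cons(cons(cons(b, c), cons(b, c)), cons(cons(e, c), cons(e, c)))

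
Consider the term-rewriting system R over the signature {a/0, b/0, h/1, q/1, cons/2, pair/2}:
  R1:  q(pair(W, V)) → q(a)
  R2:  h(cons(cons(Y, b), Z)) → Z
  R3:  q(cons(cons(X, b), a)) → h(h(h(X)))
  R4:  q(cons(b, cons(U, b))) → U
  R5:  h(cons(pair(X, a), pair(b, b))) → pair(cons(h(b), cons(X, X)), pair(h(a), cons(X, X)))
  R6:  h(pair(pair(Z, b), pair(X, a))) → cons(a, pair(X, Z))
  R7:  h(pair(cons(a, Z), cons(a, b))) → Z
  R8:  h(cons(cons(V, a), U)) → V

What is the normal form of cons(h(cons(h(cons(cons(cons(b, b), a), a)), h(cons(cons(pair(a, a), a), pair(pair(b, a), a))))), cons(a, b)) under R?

cons(pair(a, a), cons(a, b))

1. cons(h(cons(h(cons(cons(cons(b, b), a), a)), h(cons(cons(pair(a, a), a), pair(pair(b, a), a))))), cons(a, b))  →  cons(h(cons(cons(b, b), h(cons(cons(pair(a, a), a), pair(pair(b, a), a))))), cons(a, b))   [R8 at 1.1.1]
2. cons(h(cons(cons(b, b), h(cons(cons(pair(a, a), a), pair(pair(b, a), a))))), cons(a, b))  →  cons(h(cons(cons(pair(a, a), a), pair(pair(b, a), a))), cons(a, b))   [R2 at 1]
3. cons(h(cons(cons(pair(a, a), a), pair(pair(b, a), a))), cons(a, b))  →  cons(pair(a, a), cons(a, b))   [R8 at 1]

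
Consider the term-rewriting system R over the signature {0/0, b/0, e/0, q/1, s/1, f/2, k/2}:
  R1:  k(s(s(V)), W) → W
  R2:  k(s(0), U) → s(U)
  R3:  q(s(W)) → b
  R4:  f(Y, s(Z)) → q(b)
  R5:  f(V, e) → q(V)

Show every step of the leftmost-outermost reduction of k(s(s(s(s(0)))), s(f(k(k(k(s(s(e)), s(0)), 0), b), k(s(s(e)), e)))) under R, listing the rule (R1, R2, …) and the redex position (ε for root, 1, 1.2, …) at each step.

s(b)

1. k(s(s(s(s(0)))), s(f(k(k(k(s(s(e)), s(0)), 0), b), k(s(s(e)), e))))  →  s(f(k(k(k(s(s(e)), s(0)), 0), b), k(s(s(e)), e)))   [R1 at ε]
2. s(f(k(k(k(s(s(e)), s(0)), 0), b), k(s(s(e)), e)))  →  s(f(k(k(s(0), 0), b), k(s(s(e)), e)))   [R1 at 1.1.1.1]
3. s(f(k(k(s(0), 0), b), k(s(s(e)), e)))  →  s(f(k(s(0), b), k(s(s(e)), e)))   [R2 at 1.1.1]
4. s(f(k(s(0), b), k(s(s(e)), e)))  →  s(f(s(b), k(s(s(e)), e)))   [R2 at 1.1]
5. s(f(s(b), k(s(s(e)), e)))  →  s(f(s(b), e))   [R1 at 1.2]
6. s(f(s(b), e))  →  s(q(s(b)))   [R5 at 1]
7. s(q(s(b)))  →  s(b)   [R3 at 1]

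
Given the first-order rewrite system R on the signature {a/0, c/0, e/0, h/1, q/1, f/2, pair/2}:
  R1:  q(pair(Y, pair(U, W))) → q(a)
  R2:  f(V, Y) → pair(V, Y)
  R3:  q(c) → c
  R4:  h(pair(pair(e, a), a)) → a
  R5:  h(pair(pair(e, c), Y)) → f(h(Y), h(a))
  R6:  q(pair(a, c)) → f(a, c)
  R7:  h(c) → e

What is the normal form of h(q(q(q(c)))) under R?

e

1. h(q(q(q(c))))  →  h(q(q(c)))   [R3 at 1.1.1]
2. h(q(q(c)))  →  h(q(c))   [R3 at 1.1]
3. h(q(c))  →  h(c)   [R3 at 1]
4. h(c)  →  e   [R7 at ε]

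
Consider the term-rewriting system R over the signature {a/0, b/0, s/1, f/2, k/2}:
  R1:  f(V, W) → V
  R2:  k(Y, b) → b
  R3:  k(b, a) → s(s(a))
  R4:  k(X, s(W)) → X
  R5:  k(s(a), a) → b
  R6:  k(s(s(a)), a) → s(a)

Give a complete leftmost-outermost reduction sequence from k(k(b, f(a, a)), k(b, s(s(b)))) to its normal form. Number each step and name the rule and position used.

b

1. k(k(b, f(a, a)), k(b, s(s(b))))  →  k(k(b, a), k(b, s(s(b))))   [R1 at 1.2]
2. k(k(b, a), k(b, s(s(b))))  →  k(s(s(a)), k(b, s(s(b))))   [R3 at 1]
3. k(s(s(a)), k(b, s(s(b))))  →  k(s(s(a)), b)   [R4 at 2]
4. k(s(s(a)), b)  →  b   [R2 at ε]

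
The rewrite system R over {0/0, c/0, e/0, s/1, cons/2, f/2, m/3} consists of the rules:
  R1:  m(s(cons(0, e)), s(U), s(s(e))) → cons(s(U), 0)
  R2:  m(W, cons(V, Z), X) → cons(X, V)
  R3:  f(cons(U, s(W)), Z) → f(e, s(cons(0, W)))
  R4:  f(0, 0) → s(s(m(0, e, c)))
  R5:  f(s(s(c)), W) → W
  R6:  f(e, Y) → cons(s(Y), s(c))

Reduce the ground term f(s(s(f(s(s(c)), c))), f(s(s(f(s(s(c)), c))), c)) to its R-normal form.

c

1. f(s(s(f(s(s(c)), c))), f(s(s(f(s(s(c)), c))), c))  →  f(s(s(c)), f(s(s(f(s(s(c)), c))), c))   [R5 at 1.1.1]
2. f(s(s(c)), f(s(s(f(s(s(c)), c))), c))  →  f(s(s(f(s(s(c)), c))), c)   [R5 at ε]
3. f(s(s(f(s(s(c)), c))), c)  →  f(s(s(c)), c)   [R5 at 1.1.1]
4. f(s(s(c)), c)  →  c   [R5 at ε]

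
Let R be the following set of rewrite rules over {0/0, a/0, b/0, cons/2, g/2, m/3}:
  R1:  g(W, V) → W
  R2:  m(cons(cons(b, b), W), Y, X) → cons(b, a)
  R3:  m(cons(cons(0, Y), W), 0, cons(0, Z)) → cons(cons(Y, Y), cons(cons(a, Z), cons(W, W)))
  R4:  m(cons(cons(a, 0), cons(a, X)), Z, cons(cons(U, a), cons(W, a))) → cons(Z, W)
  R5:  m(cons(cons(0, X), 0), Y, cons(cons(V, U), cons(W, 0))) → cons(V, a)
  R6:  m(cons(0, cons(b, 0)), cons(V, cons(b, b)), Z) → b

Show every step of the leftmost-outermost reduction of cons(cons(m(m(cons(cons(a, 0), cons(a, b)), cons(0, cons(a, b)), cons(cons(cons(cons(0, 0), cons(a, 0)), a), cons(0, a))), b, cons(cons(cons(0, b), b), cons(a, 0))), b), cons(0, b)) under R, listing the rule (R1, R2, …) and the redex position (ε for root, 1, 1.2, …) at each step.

1. cons(cons(m(m(cons(cons(a, 0), cons(a, b)), cons(0, cons(a, b)), cons(cons(cons(cons(0, 0), cons(a, 0)), a), cons(0, a))), b, cons(cons(cons(0, b), b), cons(a, 0))), b), cons(0, b))  →  cons(cons(m(cons(cons(0, cons(a, b)), 0), b, cons(cons(cons(0, b), b), cons(a, 0))), b), cons(0, b))   [R4 at 1.1.1]
2. cons(cons(m(cons(cons(0, cons(a, b)), 0), b, cons(cons(cons(0, b), b), cons(a, 0))), b), cons(0, b))  →  cons(cons(cons(cons(0, b), a), b), cons(0, b))   [R5 at 1.1]

cons(cons(cons(cons(0, b), a), b), cons(0, b))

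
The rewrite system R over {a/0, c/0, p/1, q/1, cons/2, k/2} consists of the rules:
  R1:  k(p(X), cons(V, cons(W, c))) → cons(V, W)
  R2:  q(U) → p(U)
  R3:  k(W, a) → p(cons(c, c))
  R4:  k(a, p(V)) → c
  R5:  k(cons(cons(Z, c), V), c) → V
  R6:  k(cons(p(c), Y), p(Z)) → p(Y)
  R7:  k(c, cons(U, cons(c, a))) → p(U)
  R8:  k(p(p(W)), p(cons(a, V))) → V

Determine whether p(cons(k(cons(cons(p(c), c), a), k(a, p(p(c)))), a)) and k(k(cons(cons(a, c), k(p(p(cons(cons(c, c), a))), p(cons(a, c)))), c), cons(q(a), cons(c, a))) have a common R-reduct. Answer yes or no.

no — NF(t₁) = p(cons(a, a)), NF(t₂) = p(p(a))

Reduce t₁ = p(cons(k(cons(cons(p(c), c), a), k(a, p(p(c)))), a)):
1. p(cons(k(cons(cons(p(c), c), a), k(a, p(p(c)))), a))  →  p(cons(k(cons(cons(p(c), c), a), c), a))   [R4 at 1.1.2]
2. p(cons(k(cons(cons(p(c), c), a), c), a))  →  p(cons(a, a))   [R5 at 1.1]

Reduce t₂ = k(k(cons(cons(a, c), k(p(p(cons(cons(c, c), a))), p(cons(a, c)))), c), cons(q(a), cons(c, a))):
1. k(k(cons(cons(a, c), k(p(p(cons(cons(c, c), a))), p(cons(a, c)))), c), cons(q(a), cons(c, a)))  →  k(k(p(p(cons(cons(c, c), a))), p(cons(a, c))), cons(q(a), cons(c, a)))   [R5 at 1]
2. k(k(p(p(cons(cons(c, c), a))), p(cons(a, c))), cons(q(a), cons(c, a)))  →  k(c, cons(q(a), cons(c, a)))   [R8 at 1]
3. k(c, cons(q(a), cons(c, a)))  →  p(q(a))   [R7 at ε]
4. p(q(a))  →  p(p(a))   [R2 at 1]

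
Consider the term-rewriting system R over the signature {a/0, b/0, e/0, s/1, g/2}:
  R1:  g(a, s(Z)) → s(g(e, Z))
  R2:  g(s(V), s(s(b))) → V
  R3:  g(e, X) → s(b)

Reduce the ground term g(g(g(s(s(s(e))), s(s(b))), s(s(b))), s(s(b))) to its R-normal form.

1. g(g(g(s(s(s(e))), s(s(b))), s(s(b))), s(s(b)))  →  g(g(s(s(e)), s(s(b))), s(s(b)))   [R2 at 1.1]
2. g(g(s(s(e)), s(s(b))), s(s(b)))  →  g(s(e), s(s(b)))   [R2 at 1]
3. g(s(e), s(s(b)))  →  e   [R2 at ε]

e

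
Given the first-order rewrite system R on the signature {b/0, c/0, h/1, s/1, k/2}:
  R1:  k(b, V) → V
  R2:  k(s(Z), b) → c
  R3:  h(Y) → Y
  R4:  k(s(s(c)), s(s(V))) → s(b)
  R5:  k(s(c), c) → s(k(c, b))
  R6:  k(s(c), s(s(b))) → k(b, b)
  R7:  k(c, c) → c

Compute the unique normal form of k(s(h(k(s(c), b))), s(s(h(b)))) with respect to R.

1. k(s(h(k(s(c), b))), s(s(h(b))))  →  k(s(k(s(c), b)), s(s(h(b))))   [R3 at 1.1]
2. k(s(k(s(c), b)), s(s(h(b))))  →  k(s(c), s(s(h(b))))   [R2 at 1.1]
3. k(s(c), s(s(h(b))))  →  k(s(c), s(s(b)))   [R3 at 2.1.1]
4. k(s(c), s(s(b)))  →  k(b, b)   [R6 at ε]
5. k(b, b)  →  b   [R1 at ε]

b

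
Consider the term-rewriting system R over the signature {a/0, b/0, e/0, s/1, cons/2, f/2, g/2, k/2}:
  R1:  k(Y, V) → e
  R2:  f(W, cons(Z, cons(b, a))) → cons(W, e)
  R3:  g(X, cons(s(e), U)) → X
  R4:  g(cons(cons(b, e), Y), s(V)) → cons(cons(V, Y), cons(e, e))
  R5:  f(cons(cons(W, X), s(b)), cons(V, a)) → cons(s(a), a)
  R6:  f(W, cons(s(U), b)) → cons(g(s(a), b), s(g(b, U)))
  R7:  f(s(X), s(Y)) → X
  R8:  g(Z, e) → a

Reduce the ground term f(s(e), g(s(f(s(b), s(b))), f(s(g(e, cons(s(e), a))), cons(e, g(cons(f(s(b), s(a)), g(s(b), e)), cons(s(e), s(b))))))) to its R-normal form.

1. f(s(e), g(s(f(s(b), s(b))), f(s(g(e, cons(s(e), a))), cons(e, g(cons(f(s(b), s(a)), g(s(b), e)), cons(s(e), s(b)))))))  →  f(s(e), g(s(b), f(s(g(e, cons(s(e), a))), cons(e, g(cons(f(s(b), s(a)), g(s(b), e)), cons(s(e), s(b)))))))   [R7 at 2.1.1]
2. f(s(e), g(s(b), f(s(g(e, cons(s(e), a))), cons(e, g(cons(f(s(b), s(a)), g(s(b), e)), cons(s(e), s(b)))))))  →  f(s(e), g(s(b), f(s(e), cons(e, g(cons(f(s(b), s(a)), g(s(b), e)), cons(s(e), s(b)))))))   [R3 at 2.2.1.1]
3. f(s(e), g(s(b), f(s(e), cons(e, g(cons(f(s(b), s(a)), g(s(b), e)), cons(s(e), s(b)))))))  →  f(s(e), g(s(b), f(s(e), cons(e, cons(f(s(b), s(a)), g(s(b), e))))))   [R3 at 2.2.2.2]
4. f(s(e), g(s(b), f(s(e), cons(e, cons(f(s(b), s(a)), g(s(b), e))))))  →  f(s(e), g(s(b), f(s(e), cons(e, cons(b, g(s(b), e))))))   [R7 at 2.2.2.2.1]
5. f(s(e), g(s(b), f(s(e), cons(e, cons(b, g(s(b), e))))))  →  f(s(e), g(s(b), f(s(e), cons(e, cons(b, a)))))   [R8 at 2.2.2.2.2]
6. f(s(e), g(s(b), f(s(e), cons(e, cons(b, a)))))  →  f(s(e), g(s(b), cons(s(e), e)))   [R2 at 2.2]
7. f(s(e), g(s(b), cons(s(e), e)))  →  f(s(e), s(b))   [R3 at 2]
8. f(s(e), s(b))  →  e   [R7 at ε]

e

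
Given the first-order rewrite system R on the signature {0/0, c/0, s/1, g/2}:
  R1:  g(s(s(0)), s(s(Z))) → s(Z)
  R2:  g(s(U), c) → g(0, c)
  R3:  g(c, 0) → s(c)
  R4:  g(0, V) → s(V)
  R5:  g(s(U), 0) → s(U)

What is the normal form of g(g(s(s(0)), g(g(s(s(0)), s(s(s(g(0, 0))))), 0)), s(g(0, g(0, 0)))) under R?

1. g(g(s(s(0)), g(g(s(s(0)), s(s(s(g(0, 0))))), 0)), s(g(0, g(0, 0))))  →  g(g(s(s(0)), g(s(s(g(0, 0))), 0)), s(g(0, g(0, 0))))   [R1 at 1.2.1]
2. g(g(s(s(0)), g(s(s(g(0, 0))), 0)), s(g(0, g(0, 0))))  →  g(g(s(s(0)), s(s(g(0, 0)))), s(g(0, g(0, 0))))   [R5 at 1.2]
3. g(g(s(s(0)), s(s(g(0, 0)))), s(g(0, g(0, 0))))  →  g(s(g(0, 0)), s(g(0, g(0, 0))))   [R1 at 1]
4. g(s(g(0, 0)), s(g(0, g(0, 0))))  →  g(s(s(0)), s(g(0, g(0, 0))))   [R4 at 1.1]
5. g(s(s(0)), s(g(0, g(0, 0))))  →  g(s(s(0)), s(s(g(0, 0))))   [R4 at 2.1]
6. g(s(s(0)), s(s(g(0, 0))))  →  s(g(0, 0))   [R1 at ε]
7. s(g(0, 0))  →  s(s(0))   [R4 at 1]

s(s(0))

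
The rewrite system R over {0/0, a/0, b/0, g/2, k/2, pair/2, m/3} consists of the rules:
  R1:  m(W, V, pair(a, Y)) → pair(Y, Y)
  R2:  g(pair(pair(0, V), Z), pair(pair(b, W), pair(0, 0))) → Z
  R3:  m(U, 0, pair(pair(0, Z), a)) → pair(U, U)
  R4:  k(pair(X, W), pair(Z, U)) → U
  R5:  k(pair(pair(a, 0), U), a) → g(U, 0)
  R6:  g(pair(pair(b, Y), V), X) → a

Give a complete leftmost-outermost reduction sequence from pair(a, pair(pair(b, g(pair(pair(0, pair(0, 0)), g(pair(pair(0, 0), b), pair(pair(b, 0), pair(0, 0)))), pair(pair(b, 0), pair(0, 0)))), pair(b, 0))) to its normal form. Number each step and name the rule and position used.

1. pair(a, pair(pair(b, g(pair(pair(0, pair(0, 0)), g(pair(pair(0, 0), b), pair(pair(b, 0), pair(0, 0)))), pair(pair(b, 0), pair(0, 0)))), pair(b, 0)))  →  pair(a, pair(pair(b, g(pair(pair(0, 0), b), pair(pair(b, 0), pair(0, 0)))), pair(b, 0)))   [R2 at 2.1.2]
2. pair(a, pair(pair(b, g(pair(pair(0, 0), b), pair(pair(b, 0), pair(0, 0)))), pair(b, 0)))  →  pair(a, pair(pair(b, b), pair(b, 0)))   [R2 at 2.1.2]

pair(a, pair(pair(b, b), pair(b, 0)))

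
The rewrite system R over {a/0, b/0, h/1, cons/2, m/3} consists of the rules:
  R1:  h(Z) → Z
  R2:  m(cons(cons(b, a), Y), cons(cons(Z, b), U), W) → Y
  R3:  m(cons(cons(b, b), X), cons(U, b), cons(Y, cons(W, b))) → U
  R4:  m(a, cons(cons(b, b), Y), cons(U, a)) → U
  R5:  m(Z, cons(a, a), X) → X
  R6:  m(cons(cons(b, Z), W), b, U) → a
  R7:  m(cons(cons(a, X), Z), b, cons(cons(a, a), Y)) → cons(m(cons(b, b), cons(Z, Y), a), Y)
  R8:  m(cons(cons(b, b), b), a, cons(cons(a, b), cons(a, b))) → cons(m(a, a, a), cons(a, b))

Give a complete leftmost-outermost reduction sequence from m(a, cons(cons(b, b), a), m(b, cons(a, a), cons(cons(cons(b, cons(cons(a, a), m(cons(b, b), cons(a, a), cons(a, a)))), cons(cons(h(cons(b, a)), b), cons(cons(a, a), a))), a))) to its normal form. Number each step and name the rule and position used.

cons(cons(b, cons(cons(a, a), cons(a, a))), cons(cons(cons(b, a), b), cons(cons(a, a), a)))

1. m(a, cons(cons(b, b), a), m(b, cons(a, a), cons(cons(cons(b, cons(cons(a, a), m(cons(b, b), cons(a, a), cons(a, a)))), cons(cons(h(cons(b, a)), b), cons(cons(a, a), a))), a)))  →  m(a, cons(cons(b, b), a), cons(cons(cons(b, cons(cons(a, a), m(cons(b, b), cons(a, a), cons(a, a)))), cons(cons(h(cons(b, a)), b), cons(cons(a, a), a))), a))   [R5 at 3]
2. m(a, cons(cons(b, b), a), cons(cons(cons(b, cons(cons(a, a), m(cons(b, b), cons(a, a), cons(a, a)))), cons(cons(h(cons(b, a)), b), cons(cons(a, a), a))), a))  →  cons(cons(b, cons(cons(a, a), m(cons(b, b), cons(a, a), cons(a, a)))), cons(cons(h(cons(b, a)), b), cons(cons(a, a), a)))   [R4 at ε]
3. cons(cons(b, cons(cons(a, a), m(cons(b, b), cons(a, a), cons(a, a)))), cons(cons(h(cons(b, a)), b), cons(cons(a, a), a)))  →  cons(cons(b, cons(cons(a, a), cons(a, a))), cons(cons(h(cons(b, a)), b), cons(cons(a, a), a)))   [R5 at 1.2.2]
4. cons(cons(b, cons(cons(a, a), cons(a, a))), cons(cons(h(cons(b, a)), b), cons(cons(a, a), a)))  →  cons(cons(b, cons(cons(a, a), cons(a, a))), cons(cons(cons(b, a), b), cons(cons(a, a), a)))   [R1 at 2.1.1]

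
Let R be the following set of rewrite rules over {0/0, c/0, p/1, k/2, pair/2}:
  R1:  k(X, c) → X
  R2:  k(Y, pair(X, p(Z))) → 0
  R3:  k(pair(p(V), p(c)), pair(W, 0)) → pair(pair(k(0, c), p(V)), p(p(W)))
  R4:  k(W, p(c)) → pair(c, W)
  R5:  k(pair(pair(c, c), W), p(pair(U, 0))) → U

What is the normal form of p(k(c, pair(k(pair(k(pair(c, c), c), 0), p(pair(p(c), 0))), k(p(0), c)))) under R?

1. p(k(c, pair(k(pair(k(pair(c, c), c), 0), p(pair(p(c), 0))), k(p(0), c))))  →  p(k(c, pair(k(pair(pair(c, c), 0), p(pair(p(c), 0))), k(p(0), c))))   [R1 at 1.2.1.1.1]
2. p(k(c, pair(k(pair(pair(c, c), 0), p(pair(p(c), 0))), k(p(0), c))))  →  p(k(c, pair(p(c), k(p(0), c))))   [R5 at 1.2.1]
3. p(k(c, pair(p(c), k(p(0), c))))  →  p(k(c, pair(p(c), p(0))))   [R1 at 1.2.2]
4. p(k(c, pair(p(c), p(0))))  →  p(0)   [R2 at 1]

p(0)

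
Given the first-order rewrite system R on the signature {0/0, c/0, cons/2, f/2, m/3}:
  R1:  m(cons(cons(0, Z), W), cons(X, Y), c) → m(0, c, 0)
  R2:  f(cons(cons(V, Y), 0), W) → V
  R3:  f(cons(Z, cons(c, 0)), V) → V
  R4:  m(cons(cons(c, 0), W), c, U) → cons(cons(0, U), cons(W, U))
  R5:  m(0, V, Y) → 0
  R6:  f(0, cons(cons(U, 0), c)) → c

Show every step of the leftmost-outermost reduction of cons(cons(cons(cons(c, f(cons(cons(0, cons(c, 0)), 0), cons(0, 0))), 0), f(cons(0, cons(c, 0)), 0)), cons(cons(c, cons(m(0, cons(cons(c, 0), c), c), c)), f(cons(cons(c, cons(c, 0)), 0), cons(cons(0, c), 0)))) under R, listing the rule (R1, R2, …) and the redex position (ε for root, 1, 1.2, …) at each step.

cons(cons(cons(cons(c, 0), 0), 0), cons(cons(c, cons(0, c)), c))

1. cons(cons(cons(cons(c, f(cons(cons(0, cons(c, 0)), 0), cons(0, 0))), 0), f(cons(0, cons(c, 0)), 0)), cons(cons(c, cons(m(0, cons(cons(c, 0), c), c), c)), f(cons(cons(c, cons(c, 0)), 0), cons(cons(0, c), 0))))  →  cons(cons(cons(cons(c, 0), 0), f(cons(0, cons(c, 0)), 0)), cons(cons(c, cons(m(0, cons(cons(c, 0), c), c), c)), f(cons(cons(c, cons(c, 0)), 0), cons(cons(0, c), 0))))   [R2 at 1.1.1.2]
2. cons(cons(cons(cons(c, 0), 0), f(cons(0, cons(c, 0)), 0)), cons(cons(c, cons(m(0, cons(cons(c, 0), c), c), c)), f(cons(cons(c, cons(c, 0)), 0), cons(cons(0, c), 0))))  →  cons(cons(cons(cons(c, 0), 0), 0), cons(cons(c, cons(m(0, cons(cons(c, 0), c), c), c)), f(cons(cons(c, cons(c, 0)), 0), cons(cons(0, c), 0))))   [R3 at 1.2]
3. cons(cons(cons(cons(c, 0), 0), 0), cons(cons(c, cons(m(0, cons(cons(c, 0), c), c), c)), f(cons(cons(c, cons(c, 0)), 0), cons(cons(0, c), 0))))  →  cons(cons(cons(cons(c, 0), 0), 0), cons(cons(c, cons(0, c)), f(cons(cons(c, cons(c, 0)), 0), cons(cons(0, c), 0))))   [R5 at 2.1.2.1]
4. cons(cons(cons(cons(c, 0), 0), 0), cons(cons(c, cons(0, c)), f(cons(cons(c, cons(c, 0)), 0), cons(cons(0, c), 0))))  →  cons(cons(cons(cons(c, 0), 0), 0), cons(cons(c, cons(0, c)), c))   [R2 at 2.2]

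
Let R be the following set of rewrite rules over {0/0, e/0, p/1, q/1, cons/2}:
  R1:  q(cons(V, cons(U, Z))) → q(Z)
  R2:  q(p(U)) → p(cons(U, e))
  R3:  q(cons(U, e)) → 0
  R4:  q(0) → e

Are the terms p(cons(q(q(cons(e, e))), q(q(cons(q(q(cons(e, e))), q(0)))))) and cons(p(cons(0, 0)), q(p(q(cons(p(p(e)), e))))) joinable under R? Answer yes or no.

Reduce t₁ = p(cons(q(q(cons(e, e))), q(q(cons(q(q(cons(e, e))), q(0)))))):
1. p(cons(q(q(cons(e, e))), q(q(cons(q(q(cons(e, e))), q(0))))))  →  p(cons(q(0), q(q(cons(q(q(cons(e, e))), q(0))))))   [R3 at 1.1.1]
2. p(cons(q(0), q(q(cons(q(q(cons(e, e))), q(0))))))  →  p(cons(e, q(q(cons(q(q(cons(e, e))), q(0))))))   [R4 at 1.1]
3. p(cons(e, q(q(cons(q(q(cons(e, e))), q(0))))))  →  p(cons(e, q(q(cons(q(0), q(0))))))   [R3 at 1.2.1.1.1.1]
4. p(cons(e, q(q(cons(q(0), q(0))))))  →  p(cons(e, q(q(cons(e, q(0))))))   [R4 at 1.2.1.1.1]
5. p(cons(e, q(q(cons(e, q(0))))))  →  p(cons(e, q(q(cons(e, e)))))   [R4 at 1.2.1.1.2]
6. p(cons(e, q(q(cons(e, e)))))  →  p(cons(e, q(0)))   [R3 at 1.2.1]
7. p(cons(e, q(0)))  →  p(cons(e, e))   [R4 at 1.2]

Reduce t₂ = cons(p(cons(0, 0)), q(p(q(cons(p(p(e)), e))))):
1. cons(p(cons(0, 0)), q(p(q(cons(p(p(e)), e)))))  →  cons(p(cons(0, 0)), p(cons(q(cons(p(p(e)), e)), e)))   [R2 at 2]
2. cons(p(cons(0, 0)), p(cons(q(cons(p(p(e)), e)), e)))  →  cons(p(cons(0, 0)), p(cons(0, e)))   [R3 at 2.1.1]

no — NF(t₁) = p(cons(e, e)), NF(t₂) = cons(p(cons(0, 0)), p(cons(0, e)))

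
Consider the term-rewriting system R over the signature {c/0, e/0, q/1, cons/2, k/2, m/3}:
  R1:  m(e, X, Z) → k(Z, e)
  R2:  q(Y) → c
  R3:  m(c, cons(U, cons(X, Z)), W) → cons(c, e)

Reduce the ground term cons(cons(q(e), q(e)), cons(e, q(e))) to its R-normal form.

cons(cons(c, c), cons(e, c))

1. cons(cons(q(e), q(e)), cons(e, q(e)))  →  cons(cons(c, q(e)), cons(e, q(e)))   [R2 at 1.1]
2. cons(cons(c, q(e)), cons(e, q(e)))  →  cons(cons(c, c), cons(e, q(e)))   [R2 at 1.2]
3. cons(cons(c, c), cons(e, q(e)))  →  cons(cons(c, c), cons(e, c))   [R2 at 2.2]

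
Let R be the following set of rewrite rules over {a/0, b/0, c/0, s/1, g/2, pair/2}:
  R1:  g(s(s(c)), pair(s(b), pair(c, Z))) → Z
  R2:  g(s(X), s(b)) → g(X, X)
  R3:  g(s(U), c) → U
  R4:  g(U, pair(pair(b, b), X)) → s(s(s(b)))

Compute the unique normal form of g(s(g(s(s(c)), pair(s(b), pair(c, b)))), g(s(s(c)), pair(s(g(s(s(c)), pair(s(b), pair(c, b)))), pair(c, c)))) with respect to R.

b

1. g(s(g(s(s(c)), pair(s(b), pair(c, b)))), g(s(s(c)), pair(s(g(s(s(c)), pair(s(b), pair(c, b)))), pair(c, c))))  →  g(s(b), g(s(s(c)), pair(s(g(s(s(c)), pair(s(b), pair(c, b)))), pair(c, c))))   [R1 at 1.1]
2. g(s(b), g(s(s(c)), pair(s(g(s(s(c)), pair(s(b), pair(c, b)))), pair(c, c))))  →  g(s(b), g(s(s(c)), pair(s(b), pair(c, c))))   [R1 at 2.2.1.1]
3. g(s(b), g(s(s(c)), pair(s(b), pair(c, c))))  →  g(s(b), c)   [R1 at 2]
4. g(s(b), c)  →  b   [R3 at ε]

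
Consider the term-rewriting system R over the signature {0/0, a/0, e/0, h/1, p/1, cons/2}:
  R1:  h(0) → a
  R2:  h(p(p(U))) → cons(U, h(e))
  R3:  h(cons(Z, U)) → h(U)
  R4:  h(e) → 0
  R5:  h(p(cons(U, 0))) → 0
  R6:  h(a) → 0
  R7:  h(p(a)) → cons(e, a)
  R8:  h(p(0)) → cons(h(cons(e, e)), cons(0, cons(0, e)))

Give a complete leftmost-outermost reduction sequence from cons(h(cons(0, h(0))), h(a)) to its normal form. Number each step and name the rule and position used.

cons(0, 0)

1. cons(h(cons(0, h(0))), h(a))  →  cons(h(h(0)), h(a))   [R3 at 1]
2. cons(h(h(0)), h(a))  →  cons(h(a), h(a))   [R1 at 1.1]
3. cons(h(a), h(a))  →  cons(0, h(a))   [R6 at 1]
4. cons(0, h(a))  →  cons(0, 0)   [R6 at 2]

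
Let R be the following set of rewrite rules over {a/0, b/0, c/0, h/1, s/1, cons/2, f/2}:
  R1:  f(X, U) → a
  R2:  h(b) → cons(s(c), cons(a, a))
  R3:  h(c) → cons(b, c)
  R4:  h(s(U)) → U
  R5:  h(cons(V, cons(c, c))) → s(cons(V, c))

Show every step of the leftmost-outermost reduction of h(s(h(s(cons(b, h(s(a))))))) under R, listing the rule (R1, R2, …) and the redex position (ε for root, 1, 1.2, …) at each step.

cons(b, a)

1. h(s(h(s(cons(b, h(s(a)))))))  →  h(s(cons(b, h(s(a)))))   [R4 at ε]
2. h(s(cons(b, h(s(a)))))  →  cons(b, h(s(a)))   [R4 at ε]
3. cons(b, h(s(a)))  →  cons(b, a)   [R4 at 2]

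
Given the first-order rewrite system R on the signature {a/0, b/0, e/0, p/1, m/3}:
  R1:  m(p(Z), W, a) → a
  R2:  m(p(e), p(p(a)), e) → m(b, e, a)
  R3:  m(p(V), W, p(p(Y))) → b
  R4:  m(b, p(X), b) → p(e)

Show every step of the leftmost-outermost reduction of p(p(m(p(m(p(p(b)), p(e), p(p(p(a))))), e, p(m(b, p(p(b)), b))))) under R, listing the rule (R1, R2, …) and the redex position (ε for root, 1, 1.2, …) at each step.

p(p(b))

1. p(p(m(p(m(p(p(b)), p(e), p(p(p(a))))), e, p(m(b, p(p(b)), b)))))  →  p(p(m(p(b), e, p(m(b, p(p(b)), b)))))   [R3 at 1.1.1.1]
2. p(p(m(p(b), e, p(m(b, p(p(b)), b)))))  →  p(p(m(p(b), e, p(p(e)))))   [R4 at 1.1.3.1]
3. p(p(m(p(b), e, p(p(e)))))  →  p(p(b))   [R3 at 1.1]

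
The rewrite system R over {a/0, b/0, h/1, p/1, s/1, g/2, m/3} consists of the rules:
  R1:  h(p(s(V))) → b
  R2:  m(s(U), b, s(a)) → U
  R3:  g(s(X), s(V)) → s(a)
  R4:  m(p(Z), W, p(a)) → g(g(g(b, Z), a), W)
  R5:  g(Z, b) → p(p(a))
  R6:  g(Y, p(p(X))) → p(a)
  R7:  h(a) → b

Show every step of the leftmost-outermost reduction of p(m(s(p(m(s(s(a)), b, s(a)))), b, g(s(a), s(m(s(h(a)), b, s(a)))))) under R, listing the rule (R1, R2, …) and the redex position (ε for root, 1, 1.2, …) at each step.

p(p(s(a)))

1. p(m(s(p(m(s(s(a)), b, s(a)))), b, g(s(a), s(m(s(h(a)), b, s(a))))))  →  p(m(s(p(s(a))), b, g(s(a), s(m(s(h(a)), b, s(a))))))   [R2 at 1.1.1.1]
2. p(m(s(p(s(a))), b, g(s(a), s(m(s(h(a)), b, s(a))))))  →  p(m(s(p(s(a))), b, s(a)))   [R3 at 1.3]
3. p(m(s(p(s(a))), b, s(a)))  →  p(p(s(a)))   [R2 at 1]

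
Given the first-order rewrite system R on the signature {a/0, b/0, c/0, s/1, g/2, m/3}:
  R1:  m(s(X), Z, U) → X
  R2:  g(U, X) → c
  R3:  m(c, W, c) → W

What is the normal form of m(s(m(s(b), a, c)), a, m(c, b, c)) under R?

1. m(s(m(s(b), a, c)), a, m(c, b, c))  →  m(s(b), a, c)   [R1 at ε]
2. m(s(b), a, c)  →  b   [R1 at ε]

b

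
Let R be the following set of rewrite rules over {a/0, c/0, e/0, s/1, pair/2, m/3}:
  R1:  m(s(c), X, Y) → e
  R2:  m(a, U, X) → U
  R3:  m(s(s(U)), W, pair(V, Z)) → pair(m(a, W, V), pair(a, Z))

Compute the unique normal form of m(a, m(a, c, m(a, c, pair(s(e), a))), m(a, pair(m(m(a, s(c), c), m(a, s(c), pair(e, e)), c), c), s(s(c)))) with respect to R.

1. m(a, m(a, c, m(a, c, pair(s(e), a))), m(a, pair(m(m(a, s(c), c), m(a, s(c), pair(e, e)), c), c), s(s(c))))  →  m(a, c, m(a, c, pair(s(e), a)))   [R2 at ε]
2. m(a, c, m(a, c, pair(s(e), a)))  →  c   [R2 at ε]

c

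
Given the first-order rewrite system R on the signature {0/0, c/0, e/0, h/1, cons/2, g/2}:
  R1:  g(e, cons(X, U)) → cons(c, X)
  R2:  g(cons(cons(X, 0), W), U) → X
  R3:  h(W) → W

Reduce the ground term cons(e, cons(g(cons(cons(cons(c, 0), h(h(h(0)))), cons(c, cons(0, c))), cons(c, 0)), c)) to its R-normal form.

cons(e, cons(cons(c, 0), c))

1. cons(e, cons(g(cons(cons(cons(c, 0), h(h(h(0)))), cons(c, cons(0, c))), cons(c, 0)), c))  →  cons(e, cons(g(cons(cons(cons(c, 0), h(h(0))), cons(c, cons(0, c))), cons(c, 0)), c))   [R3 at 2.1.1.1.2]
2. cons(e, cons(g(cons(cons(cons(c, 0), h(h(0))), cons(c, cons(0, c))), cons(c, 0)), c))  →  cons(e, cons(g(cons(cons(cons(c, 0), h(0)), cons(c, cons(0, c))), cons(c, 0)), c))   [R3 at 2.1.1.1.2]
3. cons(e, cons(g(cons(cons(cons(c, 0), h(0)), cons(c, cons(0, c))), cons(c, 0)), c))  →  cons(e, cons(g(cons(cons(cons(c, 0), 0), cons(c, cons(0, c))), cons(c, 0)), c))   [R3 at 2.1.1.1.2]
4. cons(e, cons(g(cons(cons(cons(c, 0), 0), cons(c, cons(0, c))), cons(c, 0)), c))  →  cons(e, cons(cons(c, 0), c))   [R2 at 2.1]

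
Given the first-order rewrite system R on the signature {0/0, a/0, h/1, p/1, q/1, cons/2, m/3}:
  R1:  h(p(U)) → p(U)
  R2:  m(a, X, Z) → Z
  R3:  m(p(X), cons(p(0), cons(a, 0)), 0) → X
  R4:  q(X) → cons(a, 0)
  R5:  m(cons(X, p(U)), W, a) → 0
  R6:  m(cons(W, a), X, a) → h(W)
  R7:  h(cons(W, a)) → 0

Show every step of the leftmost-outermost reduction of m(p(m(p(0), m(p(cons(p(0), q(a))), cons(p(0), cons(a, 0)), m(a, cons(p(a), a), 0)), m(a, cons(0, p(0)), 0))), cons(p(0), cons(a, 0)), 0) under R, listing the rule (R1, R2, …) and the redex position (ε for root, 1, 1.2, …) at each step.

1. m(p(m(p(0), m(p(cons(p(0), q(a))), cons(p(0), cons(a, 0)), m(a, cons(p(a), a), 0)), m(a, cons(0, p(0)), 0))), cons(p(0), cons(a, 0)), 0)  →  m(p(0), m(p(cons(p(0), q(a))), cons(p(0), cons(a, 0)), m(a, cons(p(a), a), 0)), m(a, cons(0, p(0)), 0))   [R3 at ε]
2. m(p(0), m(p(cons(p(0), q(a))), cons(p(0), cons(a, 0)), m(a, cons(p(a), a), 0)), m(a, cons(0, p(0)), 0))  →  m(p(0), m(p(cons(p(0), cons(a, 0))), cons(p(0), cons(a, 0)), m(a, cons(p(a), a), 0)), m(a, cons(0, p(0)), 0))   [R4 at 2.1.1.2]
3. m(p(0), m(p(cons(p(0), cons(a, 0))), cons(p(0), cons(a, 0)), m(a, cons(p(a), a), 0)), m(a, cons(0, p(0)), 0))  →  m(p(0), m(p(cons(p(0), cons(a, 0))), cons(p(0), cons(a, 0)), 0), m(a, cons(0, p(0)), 0))   [R2 at 2.3]
4. m(p(0), m(p(cons(p(0), cons(a, 0))), cons(p(0), cons(a, 0)), 0), m(a, cons(0, p(0)), 0))  →  m(p(0), cons(p(0), cons(a, 0)), m(a, cons(0, p(0)), 0))   [R3 at 2]
5. m(p(0), cons(p(0), cons(a, 0)), m(a, cons(0, p(0)), 0))  →  m(p(0), cons(p(0), cons(a, 0)), 0)   [R2 at 3]
6. m(p(0), cons(p(0), cons(a, 0)), 0)  →  0   [R3 at ε]

0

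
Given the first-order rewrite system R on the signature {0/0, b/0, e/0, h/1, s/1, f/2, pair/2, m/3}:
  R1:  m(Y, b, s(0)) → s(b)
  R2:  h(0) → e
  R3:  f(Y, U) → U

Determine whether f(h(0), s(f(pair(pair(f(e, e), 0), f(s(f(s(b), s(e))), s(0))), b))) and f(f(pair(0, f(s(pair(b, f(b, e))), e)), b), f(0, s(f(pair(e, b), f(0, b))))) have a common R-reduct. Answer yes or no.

yes — NF(t₁) = s(b), NF(t₂) = s(b)

Reduce t₁ = f(h(0), s(f(pair(pair(f(e, e), 0), f(s(f(s(b), s(e))), s(0))), b))):
1. f(h(0), s(f(pair(pair(f(e, e), 0), f(s(f(s(b), s(e))), s(0))), b)))  →  s(f(pair(pair(f(e, e), 0), f(s(f(s(b), s(e))), s(0))), b))   [R3 at ε]
2. s(f(pair(pair(f(e, e), 0), f(s(f(s(b), s(e))), s(0))), b))  →  s(b)   [R3 at 1]

Reduce t₂ = f(f(pair(0, f(s(pair(b, f(b, e))), e)), b), f(0, s(f(pair(e, b), f(0, b))))):
1. f(f(pair(0, f(s(pair(b, f(b, e))), e)), b), f(0, s(f(pair(e, b), f(0, b)))))  →  f(0, s(f(pair(e, b), f(0, b))))   [R3 at ε]
2. f(0, s(f(pair(e, b), f(0, b))))  →  s(f(pair(e, b), f(0, b)))   [R3 at ε]
3. s(f(pair(e, b), f(0, b)))  →  s(f(0, b))   [R3 at 1]
4. s(f(0, b))  →  s(b)   [R3 at 1]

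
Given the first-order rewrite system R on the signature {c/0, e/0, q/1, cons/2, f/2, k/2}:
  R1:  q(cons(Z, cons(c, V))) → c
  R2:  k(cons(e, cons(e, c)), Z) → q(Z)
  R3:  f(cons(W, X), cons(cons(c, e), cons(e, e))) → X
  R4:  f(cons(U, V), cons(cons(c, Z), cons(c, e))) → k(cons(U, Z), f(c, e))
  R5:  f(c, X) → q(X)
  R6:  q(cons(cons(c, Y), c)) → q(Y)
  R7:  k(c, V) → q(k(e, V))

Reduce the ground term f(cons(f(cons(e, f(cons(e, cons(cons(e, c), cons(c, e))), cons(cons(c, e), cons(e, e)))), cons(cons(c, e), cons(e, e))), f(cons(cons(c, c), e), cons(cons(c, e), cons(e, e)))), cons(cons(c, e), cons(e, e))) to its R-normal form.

1. f(cons(f(cons(e, f(cons(e, cons(cons(e, c), cons(c, e))), cons(cons(c, e), cons(e, e)))), cons(cons(c, e), cons(e, e))), f(cons(cons(c, c), e), cons(cons(c, e), cons(e, e)))), cons(cons(c, e), cons(e, e)))  →  f(cons(cons(c, c), e), cons(cons(c, e), cons(e, e)))   [R3 at ε]
2. f(cons(cons(c, c), e), cons(cons(c, e), cons(e, e)))  →  e   [R3 at ε]

e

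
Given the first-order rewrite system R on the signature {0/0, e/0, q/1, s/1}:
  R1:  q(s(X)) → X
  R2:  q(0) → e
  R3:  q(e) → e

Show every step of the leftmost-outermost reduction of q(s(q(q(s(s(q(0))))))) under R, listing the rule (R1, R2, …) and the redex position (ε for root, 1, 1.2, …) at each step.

e

1. q(s(q(q(s(s(q(0)))))))  →  q(q(s(s(q(0)))))   [R1 at ε]
2. q(q(s(s(q(0)))))  →  q(s(q(0)))   [R1 at 1]
3. q(s(q(0)))  →  q(0)   [R1 at ε]
4. q(0)  →  e   [R2 at ε]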